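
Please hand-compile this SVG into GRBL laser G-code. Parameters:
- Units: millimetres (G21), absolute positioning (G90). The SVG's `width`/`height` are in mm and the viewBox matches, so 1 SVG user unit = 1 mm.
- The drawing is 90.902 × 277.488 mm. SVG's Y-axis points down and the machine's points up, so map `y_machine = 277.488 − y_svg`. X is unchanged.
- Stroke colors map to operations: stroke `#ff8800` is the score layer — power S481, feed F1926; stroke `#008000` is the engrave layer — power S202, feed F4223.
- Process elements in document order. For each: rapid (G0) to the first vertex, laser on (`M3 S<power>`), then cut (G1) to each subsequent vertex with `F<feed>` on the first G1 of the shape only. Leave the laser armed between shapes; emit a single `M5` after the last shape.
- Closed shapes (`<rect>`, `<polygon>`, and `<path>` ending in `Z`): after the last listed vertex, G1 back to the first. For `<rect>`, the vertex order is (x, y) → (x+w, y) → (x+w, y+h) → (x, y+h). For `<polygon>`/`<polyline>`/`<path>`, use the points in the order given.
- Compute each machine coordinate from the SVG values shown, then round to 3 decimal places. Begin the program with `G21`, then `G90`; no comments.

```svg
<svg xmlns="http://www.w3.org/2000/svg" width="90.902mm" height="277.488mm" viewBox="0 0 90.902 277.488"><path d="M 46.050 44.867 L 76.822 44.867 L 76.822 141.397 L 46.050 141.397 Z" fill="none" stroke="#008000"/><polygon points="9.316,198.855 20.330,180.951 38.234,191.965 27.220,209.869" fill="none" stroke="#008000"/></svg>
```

G21
G90
G0 X46.050 Y232.621
M3 S202
G1 X76.822 Y232.621 F4223
G1 X76.822 Y136.091
G1 X46.050 Y136.091
G1 X46.050 Y232.621
G0 X9.316 Y78.633
M3 S202
G1 X20.330 Y96.537 F4223
G1 X38.234 Y85.523
G1 X27.220 Y67.619
G1 X9.316 Y78.633
M5

1 u = 1 mm; y_m = 277.488 − y.

[1] `<path>` rectangle, #008000→engrave S202 F4223: (46.050,232.621) → (76.822,232.621) → (76.822,136.091) → (46.050,136.091) → (46.050,232.621) (closed)

[2] `<polygon>` regular polygon, #008000→engrave S202 F4223: (9.316,78.633) → (20.330,96.537) → (38.234,85.523) → (27.220,67.619) → (9.316,78.633) (closed)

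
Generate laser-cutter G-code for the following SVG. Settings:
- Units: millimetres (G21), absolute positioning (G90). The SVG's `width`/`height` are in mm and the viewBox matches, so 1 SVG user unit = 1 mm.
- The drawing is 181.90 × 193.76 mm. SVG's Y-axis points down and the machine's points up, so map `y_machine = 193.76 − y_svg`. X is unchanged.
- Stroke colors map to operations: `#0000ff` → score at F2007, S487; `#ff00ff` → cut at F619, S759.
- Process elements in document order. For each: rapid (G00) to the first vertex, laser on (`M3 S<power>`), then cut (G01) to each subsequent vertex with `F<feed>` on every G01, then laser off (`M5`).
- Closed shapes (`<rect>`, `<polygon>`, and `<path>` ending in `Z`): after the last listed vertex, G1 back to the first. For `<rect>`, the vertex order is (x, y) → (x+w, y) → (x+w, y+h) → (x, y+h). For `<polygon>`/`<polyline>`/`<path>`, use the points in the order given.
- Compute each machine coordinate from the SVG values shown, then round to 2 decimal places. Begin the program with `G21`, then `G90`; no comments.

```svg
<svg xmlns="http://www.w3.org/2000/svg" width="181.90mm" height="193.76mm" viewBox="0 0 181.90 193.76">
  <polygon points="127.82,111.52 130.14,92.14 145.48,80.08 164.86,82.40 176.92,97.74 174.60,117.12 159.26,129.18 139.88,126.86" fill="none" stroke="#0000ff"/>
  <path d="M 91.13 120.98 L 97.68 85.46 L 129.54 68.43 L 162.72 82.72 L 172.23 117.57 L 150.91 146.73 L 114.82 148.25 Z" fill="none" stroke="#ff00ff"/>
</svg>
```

G21
G90
G00 X127.82 Y82.24
M3 S487
G01 X130.14 Y101.62 F2007
G01 X145.48 Y113.68 F2007
G01 X164.86 Y111.36 F2007
G01 X176.92 Y96.02 F2007
G01 X174.60 Y76.64 F2007
G01 X159.26 Y64.58 F2007
G01 X139.88 Y66.90 F2007
G01 X127.82 Y82.24 F2007
M5
G00 X91.13 Y72.78
M3 S759
G01 X97.68 Y108.30 F619
G01 X129.54 Y125.33 F619
G01 X162.72 Y111.04 F619
G01 X172.23 Y76.19 F619
G01 X150.91 Y47.03 F619
G01 X114.82 Y45.51 F619
G01 X91.13 Y72.78 F619
M5

viewBox `0 0 181.90 193.76` with mm width/height → 1 unit = 1 mm. Flip: y_m = 193.76 − y_svg.

**Shape 1** — `<polygon>` regular polygon, stroke `#0000ff` → score (S487, F2007). Machine vertices: (127.82,82.24) → (130.14,101.62) → (145.48,113.68) → (164.86,111.36) → (176.92,96.02) → (174.60,76.64) → (159.26,64.58) → (139.88,66.90) → (127.82,82.24). Closed: final G1 returns to the first vertex.

**Shape 2** — `<path>` regular polygon, stroke `#ff00ff` → cut (S759, F619). Machine vertices: (91.13,72.78) → (97.68,108.30) → (129.54,125.33) → (162.72,111.04) → (172.23,76.19) → (150.91,47.03) → (114.82,45.51) → (91.13,72.78). Closed: final G1 returns to the first vertex.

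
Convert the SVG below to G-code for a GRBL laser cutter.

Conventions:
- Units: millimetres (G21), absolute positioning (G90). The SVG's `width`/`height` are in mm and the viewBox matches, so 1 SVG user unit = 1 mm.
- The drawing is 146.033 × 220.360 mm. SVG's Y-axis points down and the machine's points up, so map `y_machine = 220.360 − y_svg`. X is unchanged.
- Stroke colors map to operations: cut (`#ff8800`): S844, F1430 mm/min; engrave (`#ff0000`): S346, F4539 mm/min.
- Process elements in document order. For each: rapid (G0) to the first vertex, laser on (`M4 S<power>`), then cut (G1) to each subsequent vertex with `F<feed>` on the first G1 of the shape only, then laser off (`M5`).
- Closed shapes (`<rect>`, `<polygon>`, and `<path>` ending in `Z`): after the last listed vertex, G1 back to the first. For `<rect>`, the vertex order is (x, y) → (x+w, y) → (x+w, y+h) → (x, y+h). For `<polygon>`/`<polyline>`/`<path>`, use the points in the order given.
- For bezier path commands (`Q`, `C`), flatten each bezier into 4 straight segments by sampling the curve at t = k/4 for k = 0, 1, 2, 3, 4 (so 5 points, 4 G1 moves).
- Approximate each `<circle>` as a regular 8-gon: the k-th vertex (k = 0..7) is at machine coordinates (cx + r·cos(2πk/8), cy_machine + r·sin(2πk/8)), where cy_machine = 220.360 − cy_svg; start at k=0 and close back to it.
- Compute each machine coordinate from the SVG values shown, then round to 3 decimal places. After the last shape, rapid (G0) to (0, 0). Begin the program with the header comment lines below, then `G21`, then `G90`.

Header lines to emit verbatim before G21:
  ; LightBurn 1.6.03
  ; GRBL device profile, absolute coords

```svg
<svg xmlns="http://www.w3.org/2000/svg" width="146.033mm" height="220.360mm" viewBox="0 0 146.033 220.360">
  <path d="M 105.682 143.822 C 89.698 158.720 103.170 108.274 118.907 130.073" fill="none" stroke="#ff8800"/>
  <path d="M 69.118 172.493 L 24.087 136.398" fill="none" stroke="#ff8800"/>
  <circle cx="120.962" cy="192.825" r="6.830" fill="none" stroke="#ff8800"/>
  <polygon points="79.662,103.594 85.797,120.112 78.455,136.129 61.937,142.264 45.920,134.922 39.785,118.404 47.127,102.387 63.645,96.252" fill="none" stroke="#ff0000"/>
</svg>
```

1 u = 1 mm; y_m = 220.360 − y.

[1] `<path>` cubic bezier, #ff8800→cut S844 F1430: (105.682,76.538) → (98.792,75.467) → (100.399,86.000) → (107.954,95.240) → (118.907,90.287)

[2] `<path>` line segment, #ff8800→cut S844 F1430: (69.118,47.867) → (24.087,83.962)

[3] `<circle>` circle, #ff8800→cut S844 F1430: (127.792,27.535) → (125.792,32.365) → (120.962,34.365) → (116.132,32.365) → (114.132,27.535) → (116.132,22.705) → (120.962,20.705) → (125.792,22.705) → (127.792,27.535) (closed)

[4] `<polygon>` regular polygon, #ff0000→engrave S346 F4539: (79.662,116.766) → (85.797,100.248) → (78.455,84.231) → (61.937,78.096) → (45.920,85.438) → (39.785,101.956) → (47.127,117.973) → (63.645,124.108) → (79.662,116.766) (closed)

; LightBurn 1.6.03
; GRBL device profile, absolute coords
G21
G90
G0 X105.682 Y76.538
M4 S844
G1 X98.792 Y75.467 F1430
G1 X100.399 Y86.000
G1 X107.954 Y95.240
G1 X118.907 Y90.287
M5
G0 X69.118 Y47.867
M4 S844
G1 X24.087 Y83.962 F1430
M5
G0 X127.792 Y27.535
M4 S844
G1 X125.792 Y32.365 F1430
G1 X120.962 Y34.365
G1 X116.132 Y32.365
G1 X114.132 Y27.535
G1 X116.132 Y22.705
G1 X120.962 Y20.705
G1 X125.792 Y22.705
G1 X127.792 Y27.535
M5
G0 X79.662 Y116.766
M4 S346
G1 X85.797 Y100.248 F4539
G1 X78.455 Y84.231
G1 X61.937 Y78.096
G1 X45.920 Y85.438
G1 X39.785 Y101.956
G1 X47.127 Y117.973
G1 X63.645 Y124.108
G1 X79.662 Y116.766
M5
G0 X0.000 Y0.000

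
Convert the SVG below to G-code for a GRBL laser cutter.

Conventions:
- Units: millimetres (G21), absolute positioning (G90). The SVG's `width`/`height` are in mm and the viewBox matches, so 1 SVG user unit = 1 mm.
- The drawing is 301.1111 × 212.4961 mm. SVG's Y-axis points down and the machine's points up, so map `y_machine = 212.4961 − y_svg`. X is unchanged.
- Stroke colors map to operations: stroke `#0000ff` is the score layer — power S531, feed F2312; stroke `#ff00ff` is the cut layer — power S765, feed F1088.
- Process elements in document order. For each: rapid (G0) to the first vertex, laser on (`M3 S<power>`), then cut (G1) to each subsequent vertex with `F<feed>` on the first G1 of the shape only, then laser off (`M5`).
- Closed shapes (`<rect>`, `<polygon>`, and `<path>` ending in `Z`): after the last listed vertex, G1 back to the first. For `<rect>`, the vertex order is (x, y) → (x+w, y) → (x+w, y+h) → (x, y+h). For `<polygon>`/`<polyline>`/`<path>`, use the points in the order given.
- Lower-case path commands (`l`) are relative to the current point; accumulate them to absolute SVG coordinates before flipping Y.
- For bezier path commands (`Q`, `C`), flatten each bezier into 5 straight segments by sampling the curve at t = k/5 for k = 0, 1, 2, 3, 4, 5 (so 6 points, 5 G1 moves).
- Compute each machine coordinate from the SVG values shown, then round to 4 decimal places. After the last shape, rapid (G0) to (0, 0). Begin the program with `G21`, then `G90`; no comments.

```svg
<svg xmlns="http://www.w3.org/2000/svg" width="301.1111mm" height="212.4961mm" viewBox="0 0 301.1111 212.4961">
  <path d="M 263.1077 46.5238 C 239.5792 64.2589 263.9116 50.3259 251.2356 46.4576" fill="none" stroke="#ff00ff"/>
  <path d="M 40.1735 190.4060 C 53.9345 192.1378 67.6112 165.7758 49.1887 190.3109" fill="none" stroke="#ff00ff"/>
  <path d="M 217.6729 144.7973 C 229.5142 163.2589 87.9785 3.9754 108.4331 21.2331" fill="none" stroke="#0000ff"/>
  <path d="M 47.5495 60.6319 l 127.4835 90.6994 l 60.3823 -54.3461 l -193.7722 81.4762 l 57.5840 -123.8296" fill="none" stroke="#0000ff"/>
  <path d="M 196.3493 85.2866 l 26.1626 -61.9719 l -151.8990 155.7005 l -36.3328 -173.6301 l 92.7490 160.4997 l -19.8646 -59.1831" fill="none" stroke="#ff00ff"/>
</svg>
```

G21
G90
G0 X263.1077 Y165.9723
M3 S765
G1 X254.0550 Y158.7975 F1088
G1 X252.4151 Y157.2200
G1 X254.1144 Y159.2364
G1 X255.0791 Y162.8436
G1 X251.2356 Y166.0385
M5
G0 X40.1735 Y22.0901
M3 S765
G1 X48.1639 Y23.7903 F1088
G1 X54.5973 Y28.4415
G1 X57.9370 Y32.2521
G1 X56.6464 Y31.4305
G1 X49.1887 Y22.1852
M5
G0 X217.6729 Y67.6988
M3 S531
G1 X208.8954 Y75.1170 F2312
G1 X178.4450 Y108.1882
G1 X141.4594 Y149.9068
G1 X113.0762 Y183.2670
G1 X108.4331 Y191.2630
M5
G0 X47.5495 Y151.8642
M3 S531
G1 X175.0330 Y61.1648 F2312
G1 X235.4153 Y115.5109
G1 X41.6431 Y34.0347
G1 X99.2271 Y157.8643
M5
G0 X196.3493 Y127.2095
M3 S765
G1 X222.5119 Y189.1814 F1088
G1 X70.6129 Y33.4809
G1 X34.2801 Y207.1110
G1 X127.0291 Y46.6113
G1 X107.1645 Y105.7944
M5
G0 X0.0000 Y0.0000

1 u = 1 mm; y_m = 212.4961 − y.

[1] `<path>` cubic bezier, #ff00ff→cut S765 F1088: (263.1077,165.9723) → (254.0550,158.7975) → (252.4151,157.2200) → (254.1144,159.2364) → (255.0791,162.8436) → (251.2356,166.0385)

[2] `<path>` cubic bezier, #ff00ff→cut S765 F1088: (40.1735,22.0901) → (48.1639,23.7903) → (54.5973,28.4415) → (57.9370,32.2521) → (56.6464,31.4305) → (49.1887,22.1852)

[3] `<path>` cubic bezier, #0000ff→score S531 F2312: (217.6729,67.6988) → (208.8954,75.1170) → (178.4450,108.1882) → (141.4594,149.9068) → (113.0762,183.2670) → (108.4331,191.2630)

[4] `<path>` open polyline, #0000ff→score S531 F2312: (47.5495,151.8642) → (175.0330,61.1648) → (235.4153,115.5109) → (41.6431,34.0347) → (99.2271,157.8643)

[5] `<path>` open polyline, #ff00ff→cut S765 F1088: (196.3493,127.2095) → (222.5119,189.1814) → (70.6129,33.4809) → (34.2801,207.1110) → (127.0291,46.6113) → (107.1645,105.7944)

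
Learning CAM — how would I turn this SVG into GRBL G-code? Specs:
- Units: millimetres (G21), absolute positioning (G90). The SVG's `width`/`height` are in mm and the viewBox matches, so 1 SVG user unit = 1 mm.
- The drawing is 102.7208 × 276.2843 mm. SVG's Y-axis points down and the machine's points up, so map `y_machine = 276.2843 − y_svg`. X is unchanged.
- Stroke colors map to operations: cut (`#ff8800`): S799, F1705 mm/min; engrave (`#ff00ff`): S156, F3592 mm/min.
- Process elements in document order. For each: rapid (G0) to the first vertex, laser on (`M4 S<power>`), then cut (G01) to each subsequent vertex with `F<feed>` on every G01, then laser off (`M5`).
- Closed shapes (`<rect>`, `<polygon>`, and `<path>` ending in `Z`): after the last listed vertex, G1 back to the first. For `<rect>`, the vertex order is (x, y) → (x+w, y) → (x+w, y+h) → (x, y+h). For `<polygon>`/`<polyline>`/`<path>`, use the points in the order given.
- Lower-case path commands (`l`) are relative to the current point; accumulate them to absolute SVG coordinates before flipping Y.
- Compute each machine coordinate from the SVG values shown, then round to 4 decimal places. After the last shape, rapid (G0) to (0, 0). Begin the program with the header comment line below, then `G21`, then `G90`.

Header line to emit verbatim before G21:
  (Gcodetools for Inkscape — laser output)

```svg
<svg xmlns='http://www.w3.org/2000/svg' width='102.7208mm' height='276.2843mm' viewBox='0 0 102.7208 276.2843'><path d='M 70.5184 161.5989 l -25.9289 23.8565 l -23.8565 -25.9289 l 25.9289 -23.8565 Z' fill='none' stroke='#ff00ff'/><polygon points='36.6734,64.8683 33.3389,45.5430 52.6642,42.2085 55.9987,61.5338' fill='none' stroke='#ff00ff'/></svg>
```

1 u = 1 mm; y_m = 276.2843 − y.

[1] `<path>` regular polygon, #ff00ff→engrave S156 F3592: (70.5184,114.6854) → (44.5895,90.8289) → (20.7330,116.7578) → (46.6619,140.6143) → (70.5184,114.6854) (closed)

[2] `<polygon>` regular polygon, #ff00ff→engrave S156 F3592: (36.6734,211.4160) → (33.3389,230.7413) → (52.6642,234.0758) → (55.9987,214.7505) → (36.6734,211.4160) (closed)

(Gcodetools for Inkscape — laser output)
G21
G90
G0 X70.5184 Y114.6854
M4 S156
G01 X44.5895 Y90.8289 F3592
G01 X20.7330 Y116.7578 F3592
G01 X46.6619 Y140.6143 F3592
G01 X70.5184 Y114.6854 F3592
M5
G0 X36.6734 Y211.4160
M4 S156
G01 X33.3389 Y230.7413 F3592
G01 X52.6642 Y234.0758 F3592
G01 X55.9987 Y214.7505 F3592
G01 X36.6734 Y211.4160 F3592
M5
G0 X0.0000 Y0.0000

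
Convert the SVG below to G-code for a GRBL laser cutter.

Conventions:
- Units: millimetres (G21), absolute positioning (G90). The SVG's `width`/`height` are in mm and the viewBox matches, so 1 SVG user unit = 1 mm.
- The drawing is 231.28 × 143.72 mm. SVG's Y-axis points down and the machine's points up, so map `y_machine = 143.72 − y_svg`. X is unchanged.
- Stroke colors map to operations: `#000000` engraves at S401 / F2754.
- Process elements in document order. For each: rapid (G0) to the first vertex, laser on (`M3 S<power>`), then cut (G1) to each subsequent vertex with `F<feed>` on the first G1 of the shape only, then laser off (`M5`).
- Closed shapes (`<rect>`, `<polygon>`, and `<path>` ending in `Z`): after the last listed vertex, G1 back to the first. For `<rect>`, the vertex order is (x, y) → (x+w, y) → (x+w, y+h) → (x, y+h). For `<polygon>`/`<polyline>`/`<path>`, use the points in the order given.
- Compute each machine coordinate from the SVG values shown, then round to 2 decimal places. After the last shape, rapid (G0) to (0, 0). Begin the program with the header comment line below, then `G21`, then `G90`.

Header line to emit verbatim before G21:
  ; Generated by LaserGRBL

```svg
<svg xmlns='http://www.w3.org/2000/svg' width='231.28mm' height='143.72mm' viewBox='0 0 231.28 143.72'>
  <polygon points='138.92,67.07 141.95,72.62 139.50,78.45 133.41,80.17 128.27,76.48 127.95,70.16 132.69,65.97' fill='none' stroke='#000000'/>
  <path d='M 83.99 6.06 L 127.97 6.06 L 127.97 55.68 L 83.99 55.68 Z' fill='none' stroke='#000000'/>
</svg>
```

Since the viewBox matches the mm dimensions, user units are millimetres directly. The only transform is the Y-flip y_m = 143.72 − y_svg.

Shape 1 is a regular polygon drawn with `<polygon>`. Its stroke #000000 means engrave at S401, F2754. After flipping Y the toolpath is (138.92,76.65) → (141.95,71.10) → (139.50,65.27) → (133.41,63.55) → (128.27,67.24) → (127.95,73.56) → (132.69,77.75) → (138.92,76.65), returning to the start.

Shape 2 is a rectangle drawn with `<path>`. Its stroke #000000 means engrave at S401, F2754. After flipping Y the toolpath is (83.99,137.66) → (127.97,137.66) → (127.97,88.04) → (83.99,88.04) → (83.99,137.66), returning to the start.

; Generated by LaserGRBL
G21
G90
G0 X138.92 Y76.65
M3 S401
G1 X141.95 Y71.10 F2754
G1 X139.50 Y65.27
G1 X133.41 Y63.55
G1 X128.27 Y67.24
G1 X127.95 Y73.56
G1 X132.69 Y77.75
G1 X138.92 Y76.65
M5
G0 X83.99 Y137.66
M3 S401
G1 X127.97 Y137.66 F2754
G1 X127.97 Y88.04
G1 X83.99 Y88.04
G1 X83.99 Y137.66
M5
G0 X0.00 Y0.00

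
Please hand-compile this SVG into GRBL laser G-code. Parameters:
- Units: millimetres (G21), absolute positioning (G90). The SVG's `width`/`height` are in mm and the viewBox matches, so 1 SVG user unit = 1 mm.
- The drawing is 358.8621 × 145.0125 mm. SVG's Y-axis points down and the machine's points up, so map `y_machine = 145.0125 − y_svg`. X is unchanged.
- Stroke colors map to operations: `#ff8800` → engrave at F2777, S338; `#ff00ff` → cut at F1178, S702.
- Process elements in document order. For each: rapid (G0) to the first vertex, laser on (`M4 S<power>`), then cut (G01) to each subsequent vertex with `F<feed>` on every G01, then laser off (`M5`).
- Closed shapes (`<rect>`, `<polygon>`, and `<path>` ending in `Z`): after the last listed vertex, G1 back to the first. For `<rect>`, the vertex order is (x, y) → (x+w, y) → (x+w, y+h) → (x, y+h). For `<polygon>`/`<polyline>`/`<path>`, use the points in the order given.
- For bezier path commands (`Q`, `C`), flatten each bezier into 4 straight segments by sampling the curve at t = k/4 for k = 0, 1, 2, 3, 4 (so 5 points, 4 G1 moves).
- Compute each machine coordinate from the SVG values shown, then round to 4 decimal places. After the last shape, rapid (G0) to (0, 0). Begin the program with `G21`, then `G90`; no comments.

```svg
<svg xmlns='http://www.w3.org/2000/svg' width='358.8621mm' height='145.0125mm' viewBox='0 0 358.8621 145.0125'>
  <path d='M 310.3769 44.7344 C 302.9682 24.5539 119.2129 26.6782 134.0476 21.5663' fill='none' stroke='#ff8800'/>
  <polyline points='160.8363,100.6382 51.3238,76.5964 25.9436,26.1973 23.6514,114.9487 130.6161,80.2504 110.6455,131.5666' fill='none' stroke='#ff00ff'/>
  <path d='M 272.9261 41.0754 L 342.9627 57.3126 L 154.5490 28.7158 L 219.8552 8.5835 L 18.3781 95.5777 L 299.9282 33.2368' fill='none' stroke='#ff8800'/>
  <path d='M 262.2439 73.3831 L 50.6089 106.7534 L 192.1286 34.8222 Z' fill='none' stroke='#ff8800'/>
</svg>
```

G21
G90
G0 X310.3769 Y100.2781
M4 S338
G01 X277.6138 Y111.6929 F2777
G01 X213.8710 Y117.5129 F2777
G01 X154.2988 Y120.5075 F2777
G01 X134.0476 Y123.4462 F2777
M5
G0 X160.8363 Y44.3743
M4 S702
G01 X51.3238 Y68.4161 F1178
G01 X25.9436 Y118.8152 F1178
G01 X23.6514 Y30.0638 F1178
G01 X130.6161 Y64.7621 F1178
G01 X110.6455 Y13.4459 F1178
M5
G0 X272.9261 Y103.9371
M4 S338
G01 X342.9627 Y87.6999 F2777
G01 X154.5490 Y116.2967 F2777
G01 X219.8552 Y136.4290 F2777
G01 X18.3781 Y49.4348 F2777
G01 X299.9282 Y111.7757 F2777
M5
G0 X262.2439 Y71.6294
M4 S338
G01 X50.6089 Y38.2591 F2777
G01 X192.1286 Y110.1903 F2777
G01 X262.2439 Y71.6294 F2777
M5
G0 X0.0000 Y0.0000

viewBox `0 0 358.8621 145.0125` with mm width/height → 1 unit = 1 mm. Flip: y_m = 145.0125 − y_svg.

**Shape 1** — `<path>` cubic bezier, stroke `#ff8800` → engrave (S338, F2777). Control points (SVG): P0=(310.3769,44.7344), P1=(302.9682,24.5539), P2=(119.2129,26.6782), P3=(134.0476,21.5663); sampled at t=k/4. Machine vertices: (310.3769,100.2781) → (277.6138,111.6929) → (213.8710,117.5129) → (154.2988,120.5075) → (134.0476,123.4462). Open path.

**Shape 2** — `<polyline>` open polyline, stroke `#ff00ff` → cut (S702, F1178). Machine vertices: (160.8363,44.3743) → (51.3238,68.4161) → (25.9436,118.8152) → (23.6514,30.0638) → (130.6161,64.7621) → (110.6455,13.4459). Open path.

**Shape 3** — `<path>` open polyline, stroke `#ff8800` → engrave (S338, F2777). Machine vertices: (272.9261,103.9371) → (342.9627,87.6999) → (154.5490,116.2967) → (219.8552,136.4290) → (18.3781,49.4348) → (299.9282,111.7757). Open path.

**Shape 4** — `<path>` closed polygon, stroke `#ff8800` → engrave (S338, F2777). Machine vertices: (262.2439,71.6294) → (50.6089,38.2591) → (192.1286,110.1903) → (262.2439,71.6294). Closed: final G1 returns to the first vertex.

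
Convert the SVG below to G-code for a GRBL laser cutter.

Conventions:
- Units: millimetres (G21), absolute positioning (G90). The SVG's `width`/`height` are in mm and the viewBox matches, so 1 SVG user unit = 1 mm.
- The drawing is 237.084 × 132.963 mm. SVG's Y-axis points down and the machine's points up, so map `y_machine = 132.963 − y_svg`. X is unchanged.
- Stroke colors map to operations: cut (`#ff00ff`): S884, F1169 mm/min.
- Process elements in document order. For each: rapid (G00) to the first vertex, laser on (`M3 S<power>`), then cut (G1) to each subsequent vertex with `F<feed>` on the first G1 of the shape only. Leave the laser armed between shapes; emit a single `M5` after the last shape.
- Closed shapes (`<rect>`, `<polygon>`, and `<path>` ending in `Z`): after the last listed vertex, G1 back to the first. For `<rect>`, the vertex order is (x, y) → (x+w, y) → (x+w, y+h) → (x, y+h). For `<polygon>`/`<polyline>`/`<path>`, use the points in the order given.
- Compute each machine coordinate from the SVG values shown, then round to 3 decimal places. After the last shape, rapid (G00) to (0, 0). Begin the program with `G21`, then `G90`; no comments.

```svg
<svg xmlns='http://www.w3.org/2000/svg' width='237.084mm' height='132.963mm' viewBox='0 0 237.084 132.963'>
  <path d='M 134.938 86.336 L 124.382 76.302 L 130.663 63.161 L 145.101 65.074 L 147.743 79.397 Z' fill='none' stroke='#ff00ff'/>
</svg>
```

Since the viewBox matches the mm dimensions, user units are millimetres directly. The only transform is the Y-flip y_m = 132.963 − y_svg.

Shape 1 is a regular polygon drawn with `<path>`. Its stroke #ff00ff means cut at S884, F1169. After flipping Y the toolpath is (134.938,46.627) → (124.382,56.661) → (130.663,69.802) → (145.101,67.889) → (147.743,53.566) → (134.938,46.627), returning to the start.

G21
G90
G00 X134.938 Y46.627
M3 S884
G1 X124.382 Y56.661 F1169
G1 X130.663 Y69.802
G1 X145.101 Y67.889
G1 X147.743 Y53.566
G1 X134.938 Y46.627
M5
G00 X0.000 Y0.000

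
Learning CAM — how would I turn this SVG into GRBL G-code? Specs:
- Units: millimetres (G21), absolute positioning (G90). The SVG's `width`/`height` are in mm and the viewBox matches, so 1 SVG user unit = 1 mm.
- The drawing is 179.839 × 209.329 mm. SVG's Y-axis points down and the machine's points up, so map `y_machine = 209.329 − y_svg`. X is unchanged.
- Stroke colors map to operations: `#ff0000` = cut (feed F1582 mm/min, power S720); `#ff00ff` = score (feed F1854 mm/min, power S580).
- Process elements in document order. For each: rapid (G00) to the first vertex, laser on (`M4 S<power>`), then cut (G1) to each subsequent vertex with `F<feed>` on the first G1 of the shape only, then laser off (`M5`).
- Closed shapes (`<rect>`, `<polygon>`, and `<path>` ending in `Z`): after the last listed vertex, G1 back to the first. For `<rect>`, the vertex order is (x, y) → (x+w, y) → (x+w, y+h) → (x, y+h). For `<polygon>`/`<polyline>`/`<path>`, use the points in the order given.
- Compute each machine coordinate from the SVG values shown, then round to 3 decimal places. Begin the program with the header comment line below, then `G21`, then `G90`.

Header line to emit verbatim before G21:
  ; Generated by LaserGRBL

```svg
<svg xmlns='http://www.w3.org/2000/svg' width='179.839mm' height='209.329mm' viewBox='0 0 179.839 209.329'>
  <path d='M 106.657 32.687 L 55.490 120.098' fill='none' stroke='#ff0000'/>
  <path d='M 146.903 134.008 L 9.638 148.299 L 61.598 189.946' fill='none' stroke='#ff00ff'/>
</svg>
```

; Generated by LaserGRBL
G21
G90
G00 X106.657 Y176.642
M4 S720
G1 X55.490 Y89.231 F1582
M5
G00 X146.903 Y75.321
M4 S580
G1 X9.638 Y61.030 F1854
G1 X61.598 Y19.383
M5

1 u = 1 mm; y_m = 209.329 − y.

[1] `<path>` line segment, #ff0000→cut S720 F1582: (106.657,176.642) → (55.490,89.231)

[2] `<path>` open polyline, #ff00ff→score S580 F1854: (146.903,75.321) → (9.638,61.030) → (61.598,19.383)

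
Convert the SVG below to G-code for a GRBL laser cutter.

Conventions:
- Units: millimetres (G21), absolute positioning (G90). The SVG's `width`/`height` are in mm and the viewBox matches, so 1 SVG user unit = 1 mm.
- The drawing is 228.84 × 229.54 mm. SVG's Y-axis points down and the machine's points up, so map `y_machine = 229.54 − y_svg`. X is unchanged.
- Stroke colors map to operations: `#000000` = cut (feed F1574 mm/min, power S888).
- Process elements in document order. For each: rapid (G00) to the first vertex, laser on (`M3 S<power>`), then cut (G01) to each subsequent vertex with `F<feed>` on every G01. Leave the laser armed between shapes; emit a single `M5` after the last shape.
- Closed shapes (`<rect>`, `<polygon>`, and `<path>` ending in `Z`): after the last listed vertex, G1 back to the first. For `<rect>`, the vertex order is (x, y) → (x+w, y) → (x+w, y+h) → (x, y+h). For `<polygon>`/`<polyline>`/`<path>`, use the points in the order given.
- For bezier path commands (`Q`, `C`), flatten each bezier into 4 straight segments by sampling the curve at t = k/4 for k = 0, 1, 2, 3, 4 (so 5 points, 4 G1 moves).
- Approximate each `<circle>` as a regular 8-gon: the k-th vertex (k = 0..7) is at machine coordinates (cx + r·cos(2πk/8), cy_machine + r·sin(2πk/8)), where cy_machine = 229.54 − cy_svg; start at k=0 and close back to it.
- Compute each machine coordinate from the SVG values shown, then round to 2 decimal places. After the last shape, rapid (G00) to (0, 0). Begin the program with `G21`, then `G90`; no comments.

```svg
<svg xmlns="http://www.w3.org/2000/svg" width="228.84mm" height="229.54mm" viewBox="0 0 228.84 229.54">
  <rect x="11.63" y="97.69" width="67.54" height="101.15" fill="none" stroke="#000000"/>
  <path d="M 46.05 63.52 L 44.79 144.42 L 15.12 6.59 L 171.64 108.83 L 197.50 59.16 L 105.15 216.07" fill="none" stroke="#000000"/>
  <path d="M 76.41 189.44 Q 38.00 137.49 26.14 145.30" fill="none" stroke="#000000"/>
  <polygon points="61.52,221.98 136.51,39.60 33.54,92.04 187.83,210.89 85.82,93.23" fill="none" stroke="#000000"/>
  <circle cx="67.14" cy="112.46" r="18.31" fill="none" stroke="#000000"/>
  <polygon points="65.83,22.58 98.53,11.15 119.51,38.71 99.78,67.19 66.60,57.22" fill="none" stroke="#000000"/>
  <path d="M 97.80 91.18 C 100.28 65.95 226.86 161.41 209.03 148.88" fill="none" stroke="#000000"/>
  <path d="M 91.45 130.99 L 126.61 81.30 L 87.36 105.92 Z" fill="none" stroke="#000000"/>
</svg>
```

1 u = 1 mm; y_m = 229.54 − y.

[1] `<rect>` rectangle, #000000→cut S888 F1574: (11.63,131.85) → (79.17,131.85) → (79.17,30.70) → (11.63,30.70) → (11.63,131.85) (closed)

[2] `<path>` open polyline, #000000→cut S888 F1574: (46.05,166.02) → (44.79,85.12) → (15.12,222.95) → (171.64,120.71) → (197.50,170.38) → (105.15,13.47)

[3] `<path>` quadratic bezier, #000000→cut S888 F1574: (76.41,40.10) → (58.86,62.34) → (44.64,77.11) → (33.73,84.41) → (26.14,84.24)

[4] `<polygon>` closed polygon, #000000→cut S888 F1574: (61.52,7.56) → (136.51,189.94) → (33.54,137.50) → (187.83,18.65) → (85.82,136.31) → (61.52,7.56) (closed)

[5] `<circle>` circle, #000000→cut S888 F1574: (85.45,117.08) → (80.09,130.03) → (67.14,135.39) → (54.19,130.03) → (48.83,117.08) → (54.19,104.13) → (67.14,98.77) → (80.09,104.13) → (85.45,117.08) (closed)

[6] `<polygon>` regular polygon, #000000→cut S888 F1574: (65.83,206.96) → (98.53,218.39) → (119.51,190.83) → (99.78,162.35) → (66.60,172.32) → (65.83,206.96) (closed)

[7] `<path>` cubic bezier, #000000→cut S888 F1574: (97.80,138.36) → (118.73,138.23) → (161.03,114.27) → (199.52,87.94) → (209.03,80.66)

[8] `<path>` closed polygon, #000000→cut S888 F1574: (91.45,98.55) → (126.61,148.24) → (87.36,123.62) → (91.45,98.55) (closed)

G21
G90
G00 X11.63 Y131.85
M3 S888
G01 X79.17 Y131.85 F1574
G01 X79.17 Y30.70 F1574
G01 X11.63 Y30.70 F1574
G01 X11.63 Y131.85 F1574
G00 X46.05 Y166.02
M3 S888
G01 X44.79 Y85.12 F1574
G01 X15.12 Y222.95 F1574
G01 X171.64 Y120.71 F1574
G01 X197.50 Y170.38 F1574
G01 X105.15 Y13.47 F1574
G00 X76.41 Y40.10
M3 S888
G01 X58.86 Y62.34 F1574
G01 X44.64 Y77.11 F1574
G01 X33.73 Y84.41 F1574
G01 X26.14 Y84.24 F1574
G00 X61.52 Y7.56
M3 S888
G01 X136.51 Y189.94 F1574
G01 X33.54 Y137.50 F1574
G01 X187.83 Y18.65 F1574
G01 X85.82 Y136.31 F1574
G01 X61.52 Y7.56 F1574
G00 X85.45 Y117.08
M3 S888
G01 X80.09 Y130.03 F1574
G01 X67.14 Y135.39 F1574
G01 X54.19 Y130.03 F1574
G01 X48.83 Y117.08 F1574
G01 X54.19 Y104.13 F1574
G01 X67.14 Y98.77 F1574
G01 X80.09 Y104.13 F1574
G01 X85.45 Y117.08 F1574
G00 X65.83 Y206.96
M3 S888
G01 X98.53 Y218.39 F1574
G01 X119.51 Y190.83 F1574
G01 X99.78 Y162.35 F1574
G01 X66.60 Y172.32 F1574
G01 X65.83 Y206.96 F1574
G00 X97.80 Y138.36
M3 S888
G01 X118.73 Y138.23 F1574
G01 X161.03 Y114.27 F1574
G01 X199.52 Y87.94 F1574
G01 X209.03 Y80.66 F1574
G00 X91.45 Y98.55
M3 S888
G01 X126.61 Y148.24 F1574
G01 X87.36 Y123.62 F1574
G01 X91.45 Y98.55 F1574
M5
G00 X0.00 Y0.00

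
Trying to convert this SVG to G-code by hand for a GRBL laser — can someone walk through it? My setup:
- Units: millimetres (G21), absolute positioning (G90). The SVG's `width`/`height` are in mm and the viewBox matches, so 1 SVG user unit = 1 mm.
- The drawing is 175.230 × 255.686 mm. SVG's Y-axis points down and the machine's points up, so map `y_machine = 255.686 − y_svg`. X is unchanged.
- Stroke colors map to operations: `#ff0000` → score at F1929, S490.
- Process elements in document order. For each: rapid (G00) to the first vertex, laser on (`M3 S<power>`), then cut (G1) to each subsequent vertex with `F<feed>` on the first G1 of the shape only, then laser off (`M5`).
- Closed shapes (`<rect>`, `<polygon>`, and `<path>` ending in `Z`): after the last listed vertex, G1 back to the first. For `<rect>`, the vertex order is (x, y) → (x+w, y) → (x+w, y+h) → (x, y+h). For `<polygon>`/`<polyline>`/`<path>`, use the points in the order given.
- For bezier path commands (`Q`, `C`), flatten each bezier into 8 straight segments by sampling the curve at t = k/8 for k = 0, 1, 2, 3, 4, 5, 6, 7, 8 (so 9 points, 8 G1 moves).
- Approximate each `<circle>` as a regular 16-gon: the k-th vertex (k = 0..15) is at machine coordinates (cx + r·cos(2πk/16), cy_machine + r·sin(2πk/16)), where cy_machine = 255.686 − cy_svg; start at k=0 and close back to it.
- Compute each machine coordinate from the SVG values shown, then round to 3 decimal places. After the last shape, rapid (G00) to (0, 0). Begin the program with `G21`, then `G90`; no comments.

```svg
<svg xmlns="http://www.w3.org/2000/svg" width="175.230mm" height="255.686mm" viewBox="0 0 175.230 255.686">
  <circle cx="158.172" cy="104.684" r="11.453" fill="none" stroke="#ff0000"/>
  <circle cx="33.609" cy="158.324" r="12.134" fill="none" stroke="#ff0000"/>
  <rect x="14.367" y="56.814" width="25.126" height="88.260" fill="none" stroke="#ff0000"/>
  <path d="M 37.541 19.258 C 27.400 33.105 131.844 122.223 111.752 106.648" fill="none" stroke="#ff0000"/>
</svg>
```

viewBox `0 0 175.230 255.686` with mm width/height → 1 unit = 1 mm. Flip: y_m = 255.686 − y_svg.

**Shape 1** — `<circle>` circle, stroke `#ff0000` → score (S490, F1929). Machine vertices: (169.625,151.002) → (168.753,155.385) → (166.270,159.100) → (162.555,161.583) → (158.172,162.455) → (153.789,161.583) → (150.074,159.100) → (147.591,155.385) → (146.719,151.002) → (147.591,146.619) → (150.074,142.904) → (153.789,140.421) → (158.172,139.549) → (162.555,140.421) → (166.270,142.904) → (168.753,146.619) → (169.625,151.002). Closed: final G1 returns to the first vertex.

**Shape 2** — `<circle>` circle, stroke `#ff0000` → score (S490, F1929). Machine vertices: (45.743,97.362) → (44.819,102.005) → (42.189,105.942) → (38.252,108.572) → (33.609,109.496) → (28.966,108.572) → (25.029,105.942) → (22.399,102.005) → (21.475,97.362) → (22.399,92.719) → (25.029,88.782) → (28.966,86.152) → (33.609,85.228) → (38.252,86.152) → (42.189,88.782) → (44.819,92.719) → (45.743,97.362). Closed: final G1 returns to the first vertex.

**Shape 3** — `<rect>` rectangle, stroke `#ff0000` → score (S490, F1929). Machine vertices: (14.367,198.872) → (39.493,198.872) → (39.493,110.612) → (14.367,110.612) → (14.367,198.872). Closed: final G1 returns to the first vertex.

**Shape 4** — `<path>` cubic bezier, stroke `#ff0000` → score (S490, F1929). Control points (SVG): P0=(37.541,19.258), P1=(27.400,33.105), P2=(131.844,122.223), P3=(111.752,106.648); sampled at t=k/8. Machine vertices: (37.541,236.428) → (38.642,228.059) → (47.684,214.741) → (61.863,198.585) → (78.378,181.700) → (94.427,166.193) → (107.207,154.175) → (113.916,147.753) → (111.752,149.038). Open path.

G21
G90
G00 X169.625 Y151.002
M3 S490
G1 X168.753 Y155.385 F1929
G1 X166.270 Y159.100
G1 X162.555 Y161.583
G1 X158.172 Y162.455
G1 X153.789 Y161.583
G1 X150.074 Y159.100
G1 X147.591 Y155.385
G1 X146.719 Y151.002
G1 X147.591 Y146.619
G1 X150.074 Y142.904
G1 X153.789 Y140.421
G1 X158.172 Y139.549
G1 X162.555 Y140.421
G1 X166.270 Y142.904
G1 X168.753 Y146.619
G1 X169.625 Y151.002
M5
G00 X45.743 Y97.362
M3 S490
G1 X44.819 Y102.005 F1929
G1 X42.189 Y105.942
G1 X38.252 Y108.572
G1 X33.609 Y109.496
G1 X28.966 Y108.572
G1 X25.029 Y105.942
G1 X22.399 Y102.005
G1 X21.475 Y97.362
G1 X22.399 Y92.719
G1 X25.029 Y88.782
G1 X28.966 Y86.152
G1 X33.609 Y85.228
G1 X38.252 Y86.152
G1 X42.189 Y88.782
G1 X44.819 Y92.719
G1 X45.743 Y97.362
M5
G00 X14.367 Y198.872
M3 S490
G1 X39.493 Y198.872 F1929
G1 X39.493 Y110.612
G1 X14.367 Y110.612
G1 X14.367 Y198.872
M5
G00 X37.541 Y236.428
M3 S490
G1 X38.642 Y228.059 F1929
G1 X47.684 Y214.741
G1 X61.863 Y198.585
G1 X78.378 Y181.700
G1 X94.427 Y166.193
G1 X107.207 Y154.175
G1 X113.916 Y147.753
G1 X111.752 Y149.038
M5
G00 X0.000 Y0.000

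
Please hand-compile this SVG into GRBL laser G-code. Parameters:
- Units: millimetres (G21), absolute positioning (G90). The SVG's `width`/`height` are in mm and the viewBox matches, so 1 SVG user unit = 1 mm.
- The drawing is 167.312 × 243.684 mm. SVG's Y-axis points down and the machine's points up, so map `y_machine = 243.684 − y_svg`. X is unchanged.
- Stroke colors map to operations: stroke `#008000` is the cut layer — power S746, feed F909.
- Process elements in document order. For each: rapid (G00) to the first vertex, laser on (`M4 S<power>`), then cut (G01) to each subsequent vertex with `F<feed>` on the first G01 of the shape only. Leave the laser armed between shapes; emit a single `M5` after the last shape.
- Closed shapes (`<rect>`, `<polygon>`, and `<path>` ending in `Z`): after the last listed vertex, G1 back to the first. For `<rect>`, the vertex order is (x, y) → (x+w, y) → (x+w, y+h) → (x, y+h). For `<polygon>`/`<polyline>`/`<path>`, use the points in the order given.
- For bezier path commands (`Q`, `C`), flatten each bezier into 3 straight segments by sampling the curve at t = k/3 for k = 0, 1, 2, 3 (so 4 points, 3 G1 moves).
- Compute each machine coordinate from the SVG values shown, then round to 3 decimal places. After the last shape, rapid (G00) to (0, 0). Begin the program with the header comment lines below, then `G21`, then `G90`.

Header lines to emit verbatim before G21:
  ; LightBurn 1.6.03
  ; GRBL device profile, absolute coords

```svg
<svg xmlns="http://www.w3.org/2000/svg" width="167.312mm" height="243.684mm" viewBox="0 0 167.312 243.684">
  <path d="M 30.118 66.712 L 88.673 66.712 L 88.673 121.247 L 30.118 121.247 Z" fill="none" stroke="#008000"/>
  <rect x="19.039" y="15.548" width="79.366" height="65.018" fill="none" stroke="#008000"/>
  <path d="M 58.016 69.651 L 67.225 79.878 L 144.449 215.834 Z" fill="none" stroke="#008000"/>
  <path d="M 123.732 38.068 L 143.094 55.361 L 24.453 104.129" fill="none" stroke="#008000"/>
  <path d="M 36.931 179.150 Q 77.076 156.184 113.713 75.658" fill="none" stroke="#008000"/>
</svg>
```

viewBox `0 0 167.312 243.684` with mm width/height → 1 unit = 1 mm. Flip: y_m = 243.684 − y_svg.

**Shape 1** — `<path>` rectangle, stroke `#008000` → cut (S746, F909). Machine vertices: (30.118,176.972) → (88.673,176.972) → (88.673,122.437) → (30.118,122.437) → (30.118,176.972). Closed: final G1 returns to the first vertex.

**Shape 2** — `<rect>` rectangle, stroke `#008000` → cut (S746, F909). Machine vertices: (19.039,228.136) → (98.405,228.136) → (98.405,163.118) → (19.039,163.118) → (19.039,228.136). Closed: final G1 returns to the first vertex.

**Shape 3** — `<path>` closed polygon, stroke `#008000` → cut (S746, F909). Machine vertices: (58.016,174.033) → (67.225,163.806) → (144.449,27.850) → (58.016,174.033). Closed: final G1 returns to the first vertex.

**Shape 4** — `<path>` open polyline, stroke `#008000` → cut (S746, F909). Machine vertices: (123.732,205.616) → (143.094,188.323) → (24.453,139.555). Open path.

**Shape 5** — `<path>` quadratic bezier, stroke `#008000` → cut (S746, F909). Control points (SVG): P0=(36.931,179.150), P1=(77.076,156.184), P2=(113.713,75.658); sampled at t=k/3. Machine vertices: (36.931,64.534) → (63.305,86.240) → (88.899,120.738) → (113.713,168.026). Open path.

; LightBurn 1.6.03
; GRBL device profile, absolute coords
G21
G90
G00 X30.118 Y176.972
M4 S746
G01 X88.673 Y176.972 F909
G01 X88.673 Y122.437
G01 X30.118 Y122.437
G01 X30.118 Y176.972
G00 X19.039 Y228.136
M4 S746
G01 X98.405 Y228.136 F909
G01 X98.405 Y163.118
G01 X19.039 Y163.118
G01 X19.039 Y228.136
G00 X58.016 Y174.033
M4 S746
G01 X67.225 Y163.806 F909
G01 X144.449 Y27.850
G01 X58.016 Y174.033
G00 X123.732 Y205.616
M4 S746
G01 X143.094 Y188.323 F909
G01 X24.453 Y139.555
G00 X36.931 Y64.534
M4 S746
G01 X63.305 Y86.240 F909
G01 X88.899 Y120.738
G01 X113.713 Y168.026
M5
G00 X0.000 Y0.000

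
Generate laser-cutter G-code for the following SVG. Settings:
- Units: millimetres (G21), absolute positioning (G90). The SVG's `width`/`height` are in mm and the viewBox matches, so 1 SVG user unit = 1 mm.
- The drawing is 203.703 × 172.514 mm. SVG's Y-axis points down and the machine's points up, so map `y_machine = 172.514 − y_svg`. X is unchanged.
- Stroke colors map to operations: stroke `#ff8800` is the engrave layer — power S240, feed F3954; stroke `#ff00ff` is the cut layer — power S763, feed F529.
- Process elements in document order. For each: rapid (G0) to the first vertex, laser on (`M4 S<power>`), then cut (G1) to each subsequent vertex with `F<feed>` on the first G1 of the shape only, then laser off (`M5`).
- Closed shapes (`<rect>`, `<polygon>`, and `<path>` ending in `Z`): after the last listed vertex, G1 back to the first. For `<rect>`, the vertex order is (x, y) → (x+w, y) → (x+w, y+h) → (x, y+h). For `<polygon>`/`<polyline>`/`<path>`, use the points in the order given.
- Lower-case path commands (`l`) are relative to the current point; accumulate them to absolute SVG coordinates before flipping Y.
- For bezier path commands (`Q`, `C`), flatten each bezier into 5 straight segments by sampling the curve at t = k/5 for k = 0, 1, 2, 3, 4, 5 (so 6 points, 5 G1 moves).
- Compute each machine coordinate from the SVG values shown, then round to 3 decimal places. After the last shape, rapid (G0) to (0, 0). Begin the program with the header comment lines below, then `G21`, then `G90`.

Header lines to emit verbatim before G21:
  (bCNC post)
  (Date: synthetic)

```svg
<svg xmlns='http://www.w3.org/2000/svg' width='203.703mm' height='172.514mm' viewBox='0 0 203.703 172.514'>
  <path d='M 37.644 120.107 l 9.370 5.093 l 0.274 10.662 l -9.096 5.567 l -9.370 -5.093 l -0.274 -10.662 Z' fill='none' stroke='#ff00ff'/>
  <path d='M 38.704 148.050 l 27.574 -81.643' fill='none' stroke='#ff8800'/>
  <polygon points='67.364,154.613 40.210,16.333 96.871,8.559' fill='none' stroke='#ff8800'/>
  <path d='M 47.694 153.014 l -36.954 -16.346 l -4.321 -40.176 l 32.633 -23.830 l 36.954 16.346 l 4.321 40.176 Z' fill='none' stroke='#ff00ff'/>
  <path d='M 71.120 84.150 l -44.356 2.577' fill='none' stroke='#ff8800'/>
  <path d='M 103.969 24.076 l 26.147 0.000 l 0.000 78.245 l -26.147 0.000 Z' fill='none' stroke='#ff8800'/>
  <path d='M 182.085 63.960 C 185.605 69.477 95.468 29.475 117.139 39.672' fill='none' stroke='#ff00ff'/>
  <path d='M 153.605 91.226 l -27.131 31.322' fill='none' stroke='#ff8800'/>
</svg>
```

1 u = 1 mm; y_m = 172.514 − y.

[1] `<path>` regular polygon, #ff00ff→cut S763 F529: (37.644,52.407) → (47.014,47.314) → (47.288,36.652) → (38.192,31.085) → (28.822,36.178) → (28.548,46.840) → (37.644,52.407) (closed)

[2] `<path>` line segment, #ff8800→engrave S240 F3954: (38.704,24.464) → (66.278,106.107)

[3] `<polygon>` closed polygon, #ff8800→engrave S240 F3954: (67.364,17.901) → (40.210,156.181) → (96.871,163.955) → (67.364,17.901) (closed)

[4] `<path>` regular polygon, #ff00ff→cut S763 F529: (47.694,19.500) → (10.740,35.846) → (6.419,76.022) → (39.052,99.852) → (76.006,83.506) → (80.327,43.330) → (47.694,19.500) (closed)

[5] `<path>` line segment, #ff8800→engrave S240 F3954: (71.120,88.364) → (26.764,85.787)

[6] `<path>` rectangle, #ff8800→engrave S240 F3954: (103.969,148.438) → (130.116,148.438) → (130.116,70.193) → (103.969,70.193) → (103.969,148.438) (closed)

[7] `<path>` cubic bezier, #ff00ff→cut S763 F529: (182.085,108.554) → (174.602,109.940) → (154.503,117.657) → (131.652,127.109) → (115.910,133.702) → (117.139,132.842)

[8] `<path>` line segment, #ff8800→engrave S240 F3954: (153.605,81.288) → (126.474,49.966)

(bCNC post)
(Date: synthetic)
G21
G90
G0 X37.644 Y52.407
M4 S763
G1 X47.014 Y47.314 F529
G1 X47.288 Y36.652
G1 X38.192 Y31.085
G1 X28.822 Y36.178
G1 X28.548 Y46.840
G1 X37.644 Y52.407
M5
G0 X38.704 Y24.464
M4 S240
G1 X66.278 Y106.107 F3954
M5
G0 X67.364 Y17.901
M4 S240
G1 X40.210 Y156.181 F3954
G1 X96.871 Y163.955
G1 X67.364 Y17.901
M5
G0 X47.694 Y19.500
M4 S763
G1 X10.740 Y35.846 F529
G1 X6.419 Y76.022
G1 X39.052 Y99.852
G1 X76.006 Y83.506
G1 X80.327 Y43.330
G1 X47.694 Y19.500
M5
G0 X71.120 Y88.364
M4 S240
G1 X26.764 Y85.787 F3954
M5
G0 X103.969 Y148.438
M4 S240
G1 X130.116 Y148.438 F3954
G1 X130.116 Y70.193
G1 X103.969 Y70.193
G1 X103.969 Y148.438
M5
G0 X182.085 Y108.554
M4 S763
G1 X174.602 Y109.940 F529
G1 X154.503 Y117.657
G1 X131.652 Y127.109
G1 X115.910 Y133.702
G1 X117.139 Y132.842
M5
G0 X153.605 Y81.288
M4 S240
G1 X126.474 Y49.966 F3954
M5
G0 X0.000 Y0.000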